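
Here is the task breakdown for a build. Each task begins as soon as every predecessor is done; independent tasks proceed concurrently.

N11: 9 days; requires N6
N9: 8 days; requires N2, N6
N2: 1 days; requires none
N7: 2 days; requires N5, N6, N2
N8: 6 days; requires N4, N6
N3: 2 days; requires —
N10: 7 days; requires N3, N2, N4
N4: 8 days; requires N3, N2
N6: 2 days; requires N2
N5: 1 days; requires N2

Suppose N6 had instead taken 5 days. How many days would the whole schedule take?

Actual critical path: N3→N4→N10 = 2+8+7 = 17 ⇒ 17 days.
N6 has 5 days of float (longest path through it is 12).
That remains the longest chain; total 17 days.

17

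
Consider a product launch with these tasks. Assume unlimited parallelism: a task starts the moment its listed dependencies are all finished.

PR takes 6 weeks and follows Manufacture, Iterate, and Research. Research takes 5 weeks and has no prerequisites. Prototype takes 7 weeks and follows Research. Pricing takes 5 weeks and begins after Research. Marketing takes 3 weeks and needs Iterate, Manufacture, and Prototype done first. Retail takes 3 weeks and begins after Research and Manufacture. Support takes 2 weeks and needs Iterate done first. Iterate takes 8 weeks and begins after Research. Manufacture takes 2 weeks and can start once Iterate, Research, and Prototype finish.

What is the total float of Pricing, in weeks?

11

Research→Iterate→Manufacture→PR = 5+8+2+6 = 21 sets the makespan at 21 weeks.
Longest path through Pricing: 10 weeks (earliest finish 10, latest finish 21).
So Pricing can slip 21 − 10 = 11 weeks.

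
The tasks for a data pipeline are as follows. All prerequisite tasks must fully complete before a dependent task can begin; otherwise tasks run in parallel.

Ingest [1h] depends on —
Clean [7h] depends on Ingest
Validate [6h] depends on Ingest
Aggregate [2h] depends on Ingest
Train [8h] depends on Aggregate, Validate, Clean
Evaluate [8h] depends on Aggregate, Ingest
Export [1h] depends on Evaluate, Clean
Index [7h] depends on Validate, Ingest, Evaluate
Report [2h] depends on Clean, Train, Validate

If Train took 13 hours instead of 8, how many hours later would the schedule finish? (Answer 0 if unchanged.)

5

Actual critical path: Ingest→Clean→Train→Report = 1+7+8+2 = 18 ⇒ 18 hours.
Since Train is critical, the +5 change carries straight to that chain (now 23 hours).
No other chain overtakes it, so the finish is 23 hours.
Change in finish: 23 − 18 = +5 hours.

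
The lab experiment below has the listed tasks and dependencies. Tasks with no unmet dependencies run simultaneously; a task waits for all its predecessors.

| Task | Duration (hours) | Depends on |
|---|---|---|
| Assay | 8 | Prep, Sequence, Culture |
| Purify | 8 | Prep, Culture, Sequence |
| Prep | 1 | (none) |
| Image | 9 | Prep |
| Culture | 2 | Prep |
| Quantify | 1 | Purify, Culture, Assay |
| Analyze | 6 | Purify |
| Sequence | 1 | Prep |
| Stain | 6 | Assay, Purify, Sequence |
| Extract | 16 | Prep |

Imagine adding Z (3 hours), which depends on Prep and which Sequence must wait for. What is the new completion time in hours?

19

Originally the project takes 17 hours.
With Z inserted, Sequence now waits for max(Prep, Z).
New critical path: Prep→Z→Sequence→Purify→Analyze = 1+3+1+8+6 = 19 ⇒ 19 hours.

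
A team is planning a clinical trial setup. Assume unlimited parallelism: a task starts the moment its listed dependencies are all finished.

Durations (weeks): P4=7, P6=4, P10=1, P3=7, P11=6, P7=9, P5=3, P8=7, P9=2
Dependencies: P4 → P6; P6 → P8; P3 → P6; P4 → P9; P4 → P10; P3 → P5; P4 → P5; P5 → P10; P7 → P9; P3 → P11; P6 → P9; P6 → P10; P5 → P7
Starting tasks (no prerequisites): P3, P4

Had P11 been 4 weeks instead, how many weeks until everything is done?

Critical path before the change: P3→P5→P7→P9 = 7+3+9+2 = 21 giving 21 weeks.
P11 has 8 weeks of float (longest path through it is 13).
No other chain overtakes it, so the finish is 21 weeks.

21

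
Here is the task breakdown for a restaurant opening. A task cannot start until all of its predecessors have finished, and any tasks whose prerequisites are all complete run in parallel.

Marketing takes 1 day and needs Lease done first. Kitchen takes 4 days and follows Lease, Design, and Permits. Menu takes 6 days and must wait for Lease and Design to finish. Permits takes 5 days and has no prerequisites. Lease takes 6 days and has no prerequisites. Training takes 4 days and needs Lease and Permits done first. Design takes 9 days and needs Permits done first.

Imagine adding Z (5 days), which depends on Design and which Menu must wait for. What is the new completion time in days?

Originally the project takes 20 days.
With Z inserted, Menu now waits for max(Lease, Design, Z).
New critical path: Permits→Design→Z→Menu = 5+9+5+6 = 25 ⇒ 25 days.

25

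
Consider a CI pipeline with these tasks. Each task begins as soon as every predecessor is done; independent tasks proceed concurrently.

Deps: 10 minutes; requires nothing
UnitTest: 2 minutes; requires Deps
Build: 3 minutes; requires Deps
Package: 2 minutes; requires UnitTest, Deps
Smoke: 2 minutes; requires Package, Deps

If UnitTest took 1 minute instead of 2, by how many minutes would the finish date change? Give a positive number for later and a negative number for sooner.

As given, the longest chain is Deps→UnitTest→Package→Smoke = 10+2+2+2 = 16, so the finish is 16 minutes.
Since UnitTest is critical, the -1 change carries straight to that chain (now 15 minutes).
No other chain overtakes it, so the finish is 15 minutes.
Change in finish: 15 − 16 = -1 minutes.

-1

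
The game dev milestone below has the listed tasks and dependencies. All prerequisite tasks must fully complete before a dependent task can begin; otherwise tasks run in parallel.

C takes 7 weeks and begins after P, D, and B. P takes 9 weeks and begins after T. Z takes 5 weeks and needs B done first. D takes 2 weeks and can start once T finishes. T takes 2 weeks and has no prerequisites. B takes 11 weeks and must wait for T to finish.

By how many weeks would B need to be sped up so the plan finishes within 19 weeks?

Current finish: 20 weeks; target: 19.
B is on every critical path, so each week cut from B cuts the finish by one (this holds down to a finish of 18).
Need 20 − 19 = 1 week off B → B becomes 10 weeks, finish becomes 19.

1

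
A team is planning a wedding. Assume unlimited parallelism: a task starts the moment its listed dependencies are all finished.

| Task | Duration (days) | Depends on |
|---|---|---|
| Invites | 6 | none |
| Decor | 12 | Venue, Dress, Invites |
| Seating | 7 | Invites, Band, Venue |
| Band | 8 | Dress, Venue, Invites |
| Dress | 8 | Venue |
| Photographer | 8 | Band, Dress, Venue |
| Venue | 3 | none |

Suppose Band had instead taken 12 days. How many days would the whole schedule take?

The binding path is Venue→Dress→Band→Photographer = 3+8+8+8 = 27; finish at 27 days.
Since Band is critical, the +4 change carries straight to that chain (now 31 days).
No other chain overtakes it, so the finish is 31 days.

31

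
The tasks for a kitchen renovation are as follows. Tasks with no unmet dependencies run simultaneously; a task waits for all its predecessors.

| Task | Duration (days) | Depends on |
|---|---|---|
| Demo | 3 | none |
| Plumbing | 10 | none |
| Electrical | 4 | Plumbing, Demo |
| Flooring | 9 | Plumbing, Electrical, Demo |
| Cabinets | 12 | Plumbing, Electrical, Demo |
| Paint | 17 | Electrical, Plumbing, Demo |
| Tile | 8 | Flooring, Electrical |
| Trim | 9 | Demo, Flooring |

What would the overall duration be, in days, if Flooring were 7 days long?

31

Baseline: Plumbing→Electrical→Flooring→Trim = 10+4+9+9 = 32 → 32 days.
Flooring lies on that path, so at 7 days the path becomes 30 days.
New critical path: Plumbing→Electrical→Paint = 10+4+17 = 31 ⇒ 31 days.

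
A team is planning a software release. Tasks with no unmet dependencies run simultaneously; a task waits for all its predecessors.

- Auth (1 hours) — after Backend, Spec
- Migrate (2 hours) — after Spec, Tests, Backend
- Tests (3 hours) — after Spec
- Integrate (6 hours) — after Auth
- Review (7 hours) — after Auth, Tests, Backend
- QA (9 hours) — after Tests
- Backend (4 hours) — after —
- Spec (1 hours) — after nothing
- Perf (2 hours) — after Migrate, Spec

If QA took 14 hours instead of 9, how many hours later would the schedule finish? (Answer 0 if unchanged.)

5

The binding path is Spec→Tests→QA = 1+3+9 = 13; finish at 13 hours.
Since QA is critical, the +5 change carries straight to that chain (now 18 hours).
That remains the longest chain; total 18 hours.
Change in finish: 18 − 13 = +5 hours.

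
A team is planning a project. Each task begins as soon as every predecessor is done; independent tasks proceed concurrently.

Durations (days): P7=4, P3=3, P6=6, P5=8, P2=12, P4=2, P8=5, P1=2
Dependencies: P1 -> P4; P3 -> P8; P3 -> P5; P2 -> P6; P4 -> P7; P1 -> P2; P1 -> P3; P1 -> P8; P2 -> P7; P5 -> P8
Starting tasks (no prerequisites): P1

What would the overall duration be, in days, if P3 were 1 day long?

20

As given, the longest chain is P1→P2→P6 = 2+12+6 = 20, so the finish is 20 days.
P3 has 2 days of float (longest path through it is 18).
No other chain overtakes it, so the finish is 20 days.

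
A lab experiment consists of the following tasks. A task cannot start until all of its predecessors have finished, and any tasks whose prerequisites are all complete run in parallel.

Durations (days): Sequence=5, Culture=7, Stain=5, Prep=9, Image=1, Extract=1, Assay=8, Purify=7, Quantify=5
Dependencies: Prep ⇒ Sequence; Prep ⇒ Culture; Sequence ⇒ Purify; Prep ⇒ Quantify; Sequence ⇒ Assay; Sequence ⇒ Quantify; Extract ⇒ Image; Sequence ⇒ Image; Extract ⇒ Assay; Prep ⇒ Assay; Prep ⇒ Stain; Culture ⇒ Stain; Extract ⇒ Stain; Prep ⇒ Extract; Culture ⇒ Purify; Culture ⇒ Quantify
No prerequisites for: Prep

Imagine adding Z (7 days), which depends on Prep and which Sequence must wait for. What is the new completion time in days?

Originally the plan takes 23 days.
With Z inserted, Sequence now waits for max(Prep, Z).
New critical path: Prep→Z→Sequence→Assay = 9+7+5+8 = 29 ⇒ 29 days.

29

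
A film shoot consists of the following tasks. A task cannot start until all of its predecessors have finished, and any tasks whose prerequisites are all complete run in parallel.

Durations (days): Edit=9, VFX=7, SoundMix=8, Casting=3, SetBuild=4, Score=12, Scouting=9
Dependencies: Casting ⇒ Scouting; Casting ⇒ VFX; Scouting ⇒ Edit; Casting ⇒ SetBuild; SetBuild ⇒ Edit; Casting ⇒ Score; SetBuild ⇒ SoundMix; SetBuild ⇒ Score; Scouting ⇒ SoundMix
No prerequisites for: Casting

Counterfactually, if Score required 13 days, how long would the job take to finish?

Baseline: Casting→Scouting→Edit = 3+9+9 = 21 → 21 days.
Score is off the critical path — its longest chain is 19 days, giving 2 of slack.
No other chain overtakes it, so the finish is 21 days.

21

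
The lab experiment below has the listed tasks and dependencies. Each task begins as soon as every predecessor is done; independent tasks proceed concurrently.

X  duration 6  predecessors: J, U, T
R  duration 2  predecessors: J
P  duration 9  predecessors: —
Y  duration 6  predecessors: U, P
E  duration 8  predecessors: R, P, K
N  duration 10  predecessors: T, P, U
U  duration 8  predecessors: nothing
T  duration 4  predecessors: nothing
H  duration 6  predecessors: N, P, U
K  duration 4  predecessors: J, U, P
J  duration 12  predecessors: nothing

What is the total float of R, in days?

The longest chain is P→N→H = 9+10+6 = 25; overall finish 25 days.
Longest path through R: 22 days (earliest finish 14, latest finish 17).
So R can slip 17 − 14 = 3 days.

3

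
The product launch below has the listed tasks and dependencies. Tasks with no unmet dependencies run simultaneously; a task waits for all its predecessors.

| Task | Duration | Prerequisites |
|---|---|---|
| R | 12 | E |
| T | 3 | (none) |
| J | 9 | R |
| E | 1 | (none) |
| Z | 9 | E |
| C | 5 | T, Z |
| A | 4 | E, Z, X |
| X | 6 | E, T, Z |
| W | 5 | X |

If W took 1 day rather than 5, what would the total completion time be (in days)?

The binding path is E→R→J = 1+12+9 = 22; finish at 22 days.
W has 1 day of float (longest path through it is 21).
The critical path is still E→R→J; finish is now 22 days.

22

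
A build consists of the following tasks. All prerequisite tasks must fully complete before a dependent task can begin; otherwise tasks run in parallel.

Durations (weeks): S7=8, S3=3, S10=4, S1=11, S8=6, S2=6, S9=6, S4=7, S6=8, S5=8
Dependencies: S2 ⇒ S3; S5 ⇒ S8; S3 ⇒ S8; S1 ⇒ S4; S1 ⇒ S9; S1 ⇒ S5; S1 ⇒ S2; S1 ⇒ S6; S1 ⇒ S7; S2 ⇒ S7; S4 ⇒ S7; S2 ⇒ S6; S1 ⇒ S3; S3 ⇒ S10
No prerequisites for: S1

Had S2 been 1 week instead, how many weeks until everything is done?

As given, the longest chain is S1→S2→S3→S8 = 11+6+3+6 = 26, so the finish is 26 weeks.
S2 is on the critical path; changing it to 1 makes that path 21 weeks.
The binding chain switches to S1→S4→S7 = 11+7+8 = 26; finish 26 weeks.

26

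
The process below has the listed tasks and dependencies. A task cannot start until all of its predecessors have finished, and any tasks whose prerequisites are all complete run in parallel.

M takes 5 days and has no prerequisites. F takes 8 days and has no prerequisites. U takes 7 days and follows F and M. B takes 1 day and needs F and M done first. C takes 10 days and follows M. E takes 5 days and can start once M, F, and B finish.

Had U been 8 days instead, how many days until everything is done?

16

Actual critical path: F→U = 8+7 = 15 ⇒ 15 days.
Since U is critical, the +1 change carries straight to that chain (now 16 days).
The critical path is still F→U; finish is now 16 days.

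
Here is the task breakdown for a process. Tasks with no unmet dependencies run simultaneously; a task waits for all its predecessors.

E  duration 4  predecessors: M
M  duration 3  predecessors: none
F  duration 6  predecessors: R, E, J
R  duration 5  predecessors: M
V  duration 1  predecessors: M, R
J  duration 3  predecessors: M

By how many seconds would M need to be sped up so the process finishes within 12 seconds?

Current finish: 14 seconds; target: 12.
M is on every critical path, so each second cut from M cuts the finish by one (this holds down to a finish of 12).
Need 14 − 12 = 2 seconds off M → M becomes 1 second, finish becomes 12.

2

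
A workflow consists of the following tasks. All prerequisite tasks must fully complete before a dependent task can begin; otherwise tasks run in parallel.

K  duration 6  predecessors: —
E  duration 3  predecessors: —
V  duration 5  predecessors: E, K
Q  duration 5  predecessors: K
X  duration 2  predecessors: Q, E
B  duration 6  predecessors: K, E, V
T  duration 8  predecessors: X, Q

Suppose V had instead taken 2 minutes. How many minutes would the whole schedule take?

Critical path before the change: K→Q→X→T = 6+5+2+8 = 21 giving 21 minutes.
V has 4 minutes of float (longest path through it is 17).
No other chain overtakes it, so the finish is 21 minutes.

21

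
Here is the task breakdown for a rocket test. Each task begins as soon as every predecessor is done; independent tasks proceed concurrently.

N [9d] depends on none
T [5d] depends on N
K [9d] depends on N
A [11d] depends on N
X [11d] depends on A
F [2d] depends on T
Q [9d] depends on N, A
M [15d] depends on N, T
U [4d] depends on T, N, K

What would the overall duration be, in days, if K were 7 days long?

31

Critical path before the change: N→A→X = 9+11+11 = 31 giving 31 days.
K is off the critical path — its longest chain is 22 days, giving 9 of slack.
No other chain overtakes it, so the finish is 31 days.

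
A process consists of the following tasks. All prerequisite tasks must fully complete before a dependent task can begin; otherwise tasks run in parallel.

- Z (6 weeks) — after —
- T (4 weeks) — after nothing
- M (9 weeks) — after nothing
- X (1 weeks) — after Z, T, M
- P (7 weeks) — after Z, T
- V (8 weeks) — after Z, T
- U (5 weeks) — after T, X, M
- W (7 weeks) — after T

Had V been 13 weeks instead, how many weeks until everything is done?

As given, the longest chain is M→X→U = 9+1+5 = 15, so the finish is 15 weeks.
V is off the critical path — its longest chain is 14 weeks, giving 1 of slack.
Now Z→V = 6+13 = 19 is longest, so the finish becomes 19 weeks.

19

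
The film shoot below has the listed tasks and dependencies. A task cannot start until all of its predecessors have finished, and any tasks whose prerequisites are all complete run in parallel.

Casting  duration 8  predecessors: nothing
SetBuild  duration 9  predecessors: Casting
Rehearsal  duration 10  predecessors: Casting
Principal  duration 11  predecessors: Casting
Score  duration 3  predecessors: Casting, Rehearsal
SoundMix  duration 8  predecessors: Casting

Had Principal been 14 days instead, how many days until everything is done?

22

Baseline: Casting→Rehearsal→Score = 8+10+3 = 21 → 21 days.
Principal has 2 days of float (longest path through it is 19).
The binding chain switches to Casting→Principal = 8+14 = 22; finish 22 days.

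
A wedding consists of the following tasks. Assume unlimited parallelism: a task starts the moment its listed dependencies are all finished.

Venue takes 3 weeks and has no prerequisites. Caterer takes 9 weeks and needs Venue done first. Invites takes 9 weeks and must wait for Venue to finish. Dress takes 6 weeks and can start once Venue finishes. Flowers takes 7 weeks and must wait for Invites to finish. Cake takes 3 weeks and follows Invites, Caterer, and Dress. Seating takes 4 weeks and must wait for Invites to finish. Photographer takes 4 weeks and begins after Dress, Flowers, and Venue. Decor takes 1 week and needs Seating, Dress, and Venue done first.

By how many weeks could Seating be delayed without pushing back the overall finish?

6

The longest chain is Venue→Invites→Flowers→Photographer = 3+9+7+4 = 23; overall finish 23 weeks.
The longest chain containing Seating totals 17 weeks.
So Seating can slip 22 − 16 = 6 weeks.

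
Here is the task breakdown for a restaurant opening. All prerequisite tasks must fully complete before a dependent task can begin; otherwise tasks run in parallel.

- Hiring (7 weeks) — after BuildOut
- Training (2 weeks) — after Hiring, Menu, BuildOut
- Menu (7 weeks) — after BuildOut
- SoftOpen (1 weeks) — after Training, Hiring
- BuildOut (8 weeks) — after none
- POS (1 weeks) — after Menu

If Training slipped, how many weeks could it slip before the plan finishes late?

0

BuildOut→Hiring→Training→SoftOpen = 8+7+2+1 = 18 sets the makespan at 18 weeks.
Longest path through Training: 18 weeks (earliest finish 17, latest finish 17).
So Training can slip 17 − 17 = 0 weeks.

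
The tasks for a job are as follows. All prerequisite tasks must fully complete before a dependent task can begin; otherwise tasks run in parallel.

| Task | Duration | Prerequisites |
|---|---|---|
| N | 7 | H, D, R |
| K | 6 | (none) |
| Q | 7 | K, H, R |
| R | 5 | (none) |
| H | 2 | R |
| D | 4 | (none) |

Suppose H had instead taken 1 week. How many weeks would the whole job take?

13

Actual critical path: R→H→Q = 5+2+7 = 14 ⇒ 14 weeks.
Since H is critical, the -1 change carries straight to that chain (now 13 weeks).
The binding chain switches to K→Q = 6+7 = 13; finish 13 weeks.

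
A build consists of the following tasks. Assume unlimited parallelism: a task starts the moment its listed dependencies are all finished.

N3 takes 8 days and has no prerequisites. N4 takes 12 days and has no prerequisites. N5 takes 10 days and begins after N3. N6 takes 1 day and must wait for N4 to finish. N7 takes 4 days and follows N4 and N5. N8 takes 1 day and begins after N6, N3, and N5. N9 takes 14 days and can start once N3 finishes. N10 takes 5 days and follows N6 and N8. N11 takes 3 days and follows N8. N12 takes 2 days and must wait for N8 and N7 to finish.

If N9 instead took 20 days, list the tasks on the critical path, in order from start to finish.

N3, N9

Critical path before the change: N3→N5→N7→N12 = 8+10+4+2 = 24 giving 24 days.
N9 is off the critical path — its longest chain is 22 days, giving 2 of slack.
New critical path: N3→N9 = 8+20 = 28 ⇒ 28 days.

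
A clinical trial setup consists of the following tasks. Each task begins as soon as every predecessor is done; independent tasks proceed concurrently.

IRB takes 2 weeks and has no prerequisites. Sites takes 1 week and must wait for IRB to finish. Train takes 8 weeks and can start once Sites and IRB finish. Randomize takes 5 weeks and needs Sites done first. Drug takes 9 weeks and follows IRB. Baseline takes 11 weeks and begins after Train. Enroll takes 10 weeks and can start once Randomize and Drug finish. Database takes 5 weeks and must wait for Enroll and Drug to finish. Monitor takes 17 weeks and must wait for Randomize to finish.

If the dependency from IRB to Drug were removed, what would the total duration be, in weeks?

25

With the dependency in place, IRB→Drug→Enroll→Database = 2+9+10+5 = 26 sets the finish at 26 weeks.
Without IRB→Drug, Drug's earliest start moves from 2 to 0.
The longest chain is now IRB→Sites→Randomize→Monitor = 2+1+5+17 = 25, so the job takes 25 weeks.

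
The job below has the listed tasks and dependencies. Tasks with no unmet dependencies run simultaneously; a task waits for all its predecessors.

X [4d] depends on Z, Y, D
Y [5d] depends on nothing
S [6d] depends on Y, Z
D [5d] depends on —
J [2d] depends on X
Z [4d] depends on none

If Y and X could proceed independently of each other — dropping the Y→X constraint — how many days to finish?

11

Before: longest chain D→X→J = 5+4+2 = 11, finish 11.
Dropping Y→X doesn't change X's earliest start (5); another predecessor still binds.
After: D→X→J = 5+4+2 = 11 → 11 days.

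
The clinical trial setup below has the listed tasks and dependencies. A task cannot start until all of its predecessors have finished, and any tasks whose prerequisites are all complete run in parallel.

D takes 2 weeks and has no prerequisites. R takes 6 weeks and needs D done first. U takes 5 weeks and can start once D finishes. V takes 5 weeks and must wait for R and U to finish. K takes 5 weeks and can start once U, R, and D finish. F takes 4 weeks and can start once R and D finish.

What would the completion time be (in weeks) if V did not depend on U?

13

Original critical path: D→R→V = 2+6+5 = 13 ⇒ 13 weeks.
Dropping U→V doesn't change V's earliest start (8); another predecessor still binds.
The longest chain is now D→R→V = 2+6+5 = 13, so the schedule takes 13 weeks.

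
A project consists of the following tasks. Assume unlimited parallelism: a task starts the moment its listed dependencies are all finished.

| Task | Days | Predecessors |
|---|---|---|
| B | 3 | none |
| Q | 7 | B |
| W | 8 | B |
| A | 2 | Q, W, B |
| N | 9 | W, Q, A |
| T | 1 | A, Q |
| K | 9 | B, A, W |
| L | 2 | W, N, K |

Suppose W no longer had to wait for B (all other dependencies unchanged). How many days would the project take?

With the dependency in place, B→W→A→N→L = 3+8+2+9+2 = 24 sets the finish at 24 days.
Without B→W, W's earliest start moves from 3 to 0.
New critical path: B→Q→A→N→L = 3+7+2+9+2 = 23 ⇒ 23 days.

23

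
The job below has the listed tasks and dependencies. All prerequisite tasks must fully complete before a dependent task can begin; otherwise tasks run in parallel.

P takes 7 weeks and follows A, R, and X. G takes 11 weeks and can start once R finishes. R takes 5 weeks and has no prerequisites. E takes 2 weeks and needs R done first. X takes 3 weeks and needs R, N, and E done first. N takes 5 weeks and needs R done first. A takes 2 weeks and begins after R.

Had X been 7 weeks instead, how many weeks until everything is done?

Baseline: R→N→X→P = 5+5+3+7 = 20 → 20 weeks.
X is on the critical path; changing it to 7 makes that path 24 weeks.
No other chain overtakes it, so the finish is 24 weeks.

24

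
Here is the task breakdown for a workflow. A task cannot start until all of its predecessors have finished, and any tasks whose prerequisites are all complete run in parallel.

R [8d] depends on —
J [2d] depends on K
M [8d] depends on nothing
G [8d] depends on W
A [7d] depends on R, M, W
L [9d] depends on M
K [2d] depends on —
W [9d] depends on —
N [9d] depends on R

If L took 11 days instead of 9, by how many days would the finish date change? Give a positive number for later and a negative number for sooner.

2

Actual critical path: M→L = 8+9 = 17 ⇒ 17 days.
L lies on that path, so at 11 days the path becomes 19 days.
No other chain overtakes it, so the finish is 19 days.
Change in finish: 19 − 17 = +2 days.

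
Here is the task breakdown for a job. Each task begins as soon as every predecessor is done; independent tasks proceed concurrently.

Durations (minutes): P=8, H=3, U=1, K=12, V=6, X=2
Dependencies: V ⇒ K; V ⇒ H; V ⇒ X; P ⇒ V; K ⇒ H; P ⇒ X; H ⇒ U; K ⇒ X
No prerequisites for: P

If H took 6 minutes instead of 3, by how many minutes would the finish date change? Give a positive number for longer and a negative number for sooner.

Critical path before the change: P→V→K→H→U = 8+6+12+3+1 = 30 giving 30 minutes.
H is on the critical path; changing it to 6 makes that path 33 minutes.
The critical path is still P→V→K→H→U; finish is now 33 minutes.
Change in finish: 33 − 30 = +3 minutes.

3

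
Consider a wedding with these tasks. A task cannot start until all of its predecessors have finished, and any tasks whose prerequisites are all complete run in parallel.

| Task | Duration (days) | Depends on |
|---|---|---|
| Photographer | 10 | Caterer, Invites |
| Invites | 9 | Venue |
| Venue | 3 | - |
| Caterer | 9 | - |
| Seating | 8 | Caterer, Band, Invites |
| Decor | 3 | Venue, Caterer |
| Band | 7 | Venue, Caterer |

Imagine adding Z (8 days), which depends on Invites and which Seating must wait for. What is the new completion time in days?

28

Originally the project takes 24 days.
With Z inserted, Seating now waits for max(Caterer, Band, Invites, Z).
New critical path: Venue→Invites→Z→Seating = 3+9+8+8 = 28 ⇒ 28 days.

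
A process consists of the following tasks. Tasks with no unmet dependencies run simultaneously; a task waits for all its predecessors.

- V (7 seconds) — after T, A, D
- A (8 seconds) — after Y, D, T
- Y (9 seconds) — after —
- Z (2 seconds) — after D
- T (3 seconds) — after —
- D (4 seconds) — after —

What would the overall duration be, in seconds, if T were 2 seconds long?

The binding path is Y→A→V = 9+8+7 = 24; finish at 24 seconds.
T is off the critical path — its longest chain is 18 seconds, giving 6 of slack.
No other chain overtakes it, so the finish is 24 seconds.

24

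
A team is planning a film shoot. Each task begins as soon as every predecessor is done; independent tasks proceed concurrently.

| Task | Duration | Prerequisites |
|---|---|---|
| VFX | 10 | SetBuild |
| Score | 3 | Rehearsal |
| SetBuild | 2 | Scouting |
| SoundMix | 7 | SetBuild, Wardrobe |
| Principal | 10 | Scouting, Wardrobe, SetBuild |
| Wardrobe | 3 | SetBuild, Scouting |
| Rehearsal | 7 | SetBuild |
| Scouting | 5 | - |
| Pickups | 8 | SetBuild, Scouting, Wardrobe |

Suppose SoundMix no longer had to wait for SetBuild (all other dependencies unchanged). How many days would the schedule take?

Original critical path: Scouting→SetBuild→Wardrobe→Principal = 5+2+3+10 = 20 ⇒ 20 days.
Dropping SetBuild→SoundMix doesn't change SoundMix's earliest start (10); another predecessor still binds.
The longest chain is now Scouting→SetBuild→Wardrobe→Principal = 5+2+3+10 = 20, so the schedule takes 20 days.

20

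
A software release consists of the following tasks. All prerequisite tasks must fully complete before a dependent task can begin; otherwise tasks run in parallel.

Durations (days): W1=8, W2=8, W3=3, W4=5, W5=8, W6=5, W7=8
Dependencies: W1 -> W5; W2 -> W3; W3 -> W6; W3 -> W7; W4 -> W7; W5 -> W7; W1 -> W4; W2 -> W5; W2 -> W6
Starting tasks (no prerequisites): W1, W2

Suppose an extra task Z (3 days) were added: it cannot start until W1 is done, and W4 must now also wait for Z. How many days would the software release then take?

24

Originally the software release takes 24 days.
With Z inserted, W4 now waits for max(W1, Z).
New critical path: W1→Z→W4→W7 = 8+3+5+8 = 24 ⇒ 24 days.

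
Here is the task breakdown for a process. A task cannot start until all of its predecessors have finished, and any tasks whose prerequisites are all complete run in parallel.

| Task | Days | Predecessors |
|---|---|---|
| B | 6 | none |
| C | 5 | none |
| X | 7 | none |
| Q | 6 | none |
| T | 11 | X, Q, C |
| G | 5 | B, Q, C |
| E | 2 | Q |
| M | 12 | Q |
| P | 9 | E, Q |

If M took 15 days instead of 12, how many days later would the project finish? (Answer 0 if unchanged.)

3

Actual critical path: Q→M = 6+12 = 18 ⇒ 18 days.
M is on the critical path; changing it to 15 makes that path 21 days.
That remains the longest chain; total 21 days.
Change in finish: 21 − 18 = +3 days.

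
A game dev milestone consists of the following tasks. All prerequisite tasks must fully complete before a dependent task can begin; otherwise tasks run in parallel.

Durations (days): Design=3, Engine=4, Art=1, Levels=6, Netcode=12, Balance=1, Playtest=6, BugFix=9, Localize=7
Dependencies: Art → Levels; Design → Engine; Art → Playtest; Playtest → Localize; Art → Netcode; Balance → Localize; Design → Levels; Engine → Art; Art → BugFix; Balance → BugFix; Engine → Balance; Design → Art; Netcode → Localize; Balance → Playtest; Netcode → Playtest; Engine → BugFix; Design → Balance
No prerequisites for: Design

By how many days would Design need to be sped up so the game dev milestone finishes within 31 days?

Current finish: 33 days; target: 31.
Design is on every critical path, so each day cut from Design cuts the finish by one (this holds down to a finish of 31).
Need 33 − 31 = 2 days off Design → Design becomes 1 day, finish becomes 31.

2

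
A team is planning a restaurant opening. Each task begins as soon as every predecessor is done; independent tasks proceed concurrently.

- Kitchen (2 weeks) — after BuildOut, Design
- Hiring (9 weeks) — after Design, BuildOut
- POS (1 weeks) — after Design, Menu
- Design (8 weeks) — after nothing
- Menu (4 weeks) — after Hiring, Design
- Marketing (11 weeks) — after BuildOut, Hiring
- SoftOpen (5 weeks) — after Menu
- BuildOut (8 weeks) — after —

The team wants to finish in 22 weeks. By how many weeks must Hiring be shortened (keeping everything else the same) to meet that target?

Current finish: 28 weeks; target: 22.
Hiring is on every critical path, so each week cut from Hiring cuts the finish by one (this holds down to a finish of 20).
Need 28 − 22 = 6 weeks off Hiring → Hiring becomes 3 weeks, finish becomes 22.

6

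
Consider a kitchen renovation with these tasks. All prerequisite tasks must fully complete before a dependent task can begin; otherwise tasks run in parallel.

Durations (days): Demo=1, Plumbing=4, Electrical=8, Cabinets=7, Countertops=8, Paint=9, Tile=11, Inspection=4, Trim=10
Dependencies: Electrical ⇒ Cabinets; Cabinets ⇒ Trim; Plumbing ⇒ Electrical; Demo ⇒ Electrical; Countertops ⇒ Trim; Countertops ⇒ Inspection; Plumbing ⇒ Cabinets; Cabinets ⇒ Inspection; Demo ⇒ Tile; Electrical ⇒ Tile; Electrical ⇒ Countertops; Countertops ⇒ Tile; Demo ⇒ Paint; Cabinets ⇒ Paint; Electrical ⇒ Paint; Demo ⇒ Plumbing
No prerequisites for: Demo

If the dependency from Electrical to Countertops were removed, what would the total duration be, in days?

Before: longest chain Demo→Plumbing→Electrical→Countertops→Tile = 1+4+8+8+11 = 32, finish 32.
Without Electrical→Countertops, Countertops's earliest start moves from 13 to 0.
The longest chain is now Demo→Plumbing→Electrical→Cabinets→Trim = 1+4+8+7+10 = 30, so the project takes 30 days.

30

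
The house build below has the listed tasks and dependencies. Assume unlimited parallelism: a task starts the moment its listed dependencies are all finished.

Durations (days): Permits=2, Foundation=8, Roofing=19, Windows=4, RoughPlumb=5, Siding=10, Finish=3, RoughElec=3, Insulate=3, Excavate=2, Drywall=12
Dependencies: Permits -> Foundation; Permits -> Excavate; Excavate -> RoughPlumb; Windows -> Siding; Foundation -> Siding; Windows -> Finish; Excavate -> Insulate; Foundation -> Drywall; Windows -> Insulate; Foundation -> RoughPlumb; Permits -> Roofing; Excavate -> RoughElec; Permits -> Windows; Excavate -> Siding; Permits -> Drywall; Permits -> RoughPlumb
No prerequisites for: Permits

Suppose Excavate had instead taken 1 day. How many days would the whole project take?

As given, the longest chain is Permits→Foundation→Drywall = 2+8+12 = 22, so the finish is 22 days.
The longest path through Excavate is only 14 days, so Excavate has float 8.
The critical path is still Permits→Foundation→Drywall; finish is now 22 days.

22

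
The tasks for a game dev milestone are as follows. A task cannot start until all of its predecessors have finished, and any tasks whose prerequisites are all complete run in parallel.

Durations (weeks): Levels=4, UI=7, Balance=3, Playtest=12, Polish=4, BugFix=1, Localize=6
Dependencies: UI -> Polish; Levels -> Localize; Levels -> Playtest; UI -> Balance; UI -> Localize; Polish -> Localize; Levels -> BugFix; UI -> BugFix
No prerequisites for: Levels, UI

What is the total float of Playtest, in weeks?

1

Critical path: UI→Polish→Localize = 7+4+6 = 17, so the finish is 17 weeks.
Playtest finishes as early as 16 and must finish by 17.
Slack of Playtest = 5 − 4 = 1 week.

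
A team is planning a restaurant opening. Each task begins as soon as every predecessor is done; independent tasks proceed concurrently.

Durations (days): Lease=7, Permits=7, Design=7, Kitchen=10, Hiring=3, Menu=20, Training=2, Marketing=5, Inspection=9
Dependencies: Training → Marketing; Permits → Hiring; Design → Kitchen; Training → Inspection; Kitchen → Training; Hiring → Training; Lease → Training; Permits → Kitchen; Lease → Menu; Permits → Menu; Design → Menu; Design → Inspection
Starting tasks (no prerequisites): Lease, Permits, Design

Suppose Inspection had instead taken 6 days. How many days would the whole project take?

27

Baseline: Permits→Kitchen→Training→Inspection = 7+10+2+9 = 28 → 28 days.
Inspection lies on that path, so at 6 days the path becomes 25 days.
Now Lease→Menu = 7+20 = 27 is longest, so the finish becomes 27 days.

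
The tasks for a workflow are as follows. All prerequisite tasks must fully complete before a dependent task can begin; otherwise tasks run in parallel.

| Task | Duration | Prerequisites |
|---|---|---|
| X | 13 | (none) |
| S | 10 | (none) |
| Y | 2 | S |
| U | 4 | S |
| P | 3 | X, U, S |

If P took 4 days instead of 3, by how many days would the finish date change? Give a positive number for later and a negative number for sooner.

Actual critical path: S→U→P = 10+4+3 = 17 ⇒ 17 days.
P lies on that path, so at 4 days the path becomes 18 days.
That remains the longest chain; total 18 days.
Change in finish: 18 − 17 = +1 days.

1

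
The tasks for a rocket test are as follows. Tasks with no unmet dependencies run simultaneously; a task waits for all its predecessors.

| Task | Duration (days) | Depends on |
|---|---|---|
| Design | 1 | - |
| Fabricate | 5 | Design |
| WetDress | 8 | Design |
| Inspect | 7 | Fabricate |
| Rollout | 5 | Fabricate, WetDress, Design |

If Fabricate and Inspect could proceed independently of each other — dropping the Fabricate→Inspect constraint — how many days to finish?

14

With the dependency in place, Design→WetDress→Rollout = 1+8+5 = 14 sets the finish at 14 days.
Without Fabricate→Inspect, Inspect's earliest start moves from 6 to 0.
After: Design→WetDress→Rollout = 1+8+5 = 14 → 14 days.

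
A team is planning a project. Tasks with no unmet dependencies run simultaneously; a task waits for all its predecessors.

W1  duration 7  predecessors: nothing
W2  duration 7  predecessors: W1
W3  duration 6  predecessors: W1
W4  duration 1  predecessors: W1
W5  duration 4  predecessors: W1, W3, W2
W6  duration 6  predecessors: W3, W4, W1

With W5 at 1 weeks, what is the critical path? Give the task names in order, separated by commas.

As given, the longest chain is W1→W3→W6 = 7+6+6 = 19, so the finish is 19 weeks.
W5 is off the critical path — its longest chain is 18 weeks, giving 1 of slack.
That remains the longest chain; total 19 weeks.

W1, W3, W6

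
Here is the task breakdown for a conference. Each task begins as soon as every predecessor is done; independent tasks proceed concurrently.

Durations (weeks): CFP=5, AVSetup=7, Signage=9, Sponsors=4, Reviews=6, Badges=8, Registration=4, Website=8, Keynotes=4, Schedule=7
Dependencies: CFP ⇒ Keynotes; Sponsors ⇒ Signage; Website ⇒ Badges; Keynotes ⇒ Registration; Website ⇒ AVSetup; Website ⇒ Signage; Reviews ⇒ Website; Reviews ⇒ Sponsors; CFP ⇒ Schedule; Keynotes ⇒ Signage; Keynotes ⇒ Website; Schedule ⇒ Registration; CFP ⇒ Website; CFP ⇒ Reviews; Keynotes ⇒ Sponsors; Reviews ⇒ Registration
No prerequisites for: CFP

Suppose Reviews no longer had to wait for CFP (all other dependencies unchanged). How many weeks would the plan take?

26

Original critical path: CFP→Reviews→Website→Signage = 5+6+8+9 = 28 ⇒ 28 weeks.
Without CFP→Reviews, Reviews's earliest start moves from 5 to 0.
After: CFP→Keynotes→Website→Signage = 5+4+8+9 = 26 → 26 weeks.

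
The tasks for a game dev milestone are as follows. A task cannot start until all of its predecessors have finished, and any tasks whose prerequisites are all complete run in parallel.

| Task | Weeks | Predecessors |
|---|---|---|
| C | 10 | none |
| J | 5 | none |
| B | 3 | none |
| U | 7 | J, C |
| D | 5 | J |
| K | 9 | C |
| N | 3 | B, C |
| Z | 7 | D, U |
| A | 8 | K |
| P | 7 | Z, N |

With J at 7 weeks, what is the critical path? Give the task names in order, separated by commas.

C, U, Z, P

As given, the longest chain is C→U→Z→P = 10+7+7+7 = 31, so the finish is 31 weeks.
J has 5 weeks of float (longest path through it is 26).
The critical path is still C→U→Z→P; finish is now 31 weeks.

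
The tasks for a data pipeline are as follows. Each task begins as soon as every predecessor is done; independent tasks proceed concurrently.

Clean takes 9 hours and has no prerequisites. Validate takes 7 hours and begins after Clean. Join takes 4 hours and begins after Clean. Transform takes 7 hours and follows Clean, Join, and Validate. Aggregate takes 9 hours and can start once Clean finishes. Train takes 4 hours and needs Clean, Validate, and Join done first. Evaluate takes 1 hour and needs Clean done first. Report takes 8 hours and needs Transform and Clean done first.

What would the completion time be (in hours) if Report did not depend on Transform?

Before: longest chain Clean→Validate→Transform→Report = 9+7+7+8 = 31, finish 31.
Without Transform→Report, Report's earliest start moves from 23 to 9.
New critical path: Clean→Validate→Transform = 9+7+7 = 23 ⇒ 23 hours.

23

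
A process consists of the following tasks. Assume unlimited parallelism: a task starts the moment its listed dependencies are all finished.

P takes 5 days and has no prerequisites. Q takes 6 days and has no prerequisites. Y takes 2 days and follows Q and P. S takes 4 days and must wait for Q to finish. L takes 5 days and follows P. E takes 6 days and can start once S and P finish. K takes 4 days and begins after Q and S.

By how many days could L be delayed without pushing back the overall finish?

6

The longest chain is Q→S→E = 6+4+6 = 16; overall finish 16 days.
L finishes as early as 10 and must finish by 16.
Float = 16 − 10 = 6.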